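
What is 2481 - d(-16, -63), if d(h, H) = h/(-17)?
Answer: 42161/17 ≈ 2480.1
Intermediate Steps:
d(h, H) = -h/17 (d(h, H) = h*(-1/17) = -h/17)
2481 - d(-16, -63) = 2481 - (-1)*(-16)/17 = 2481 - 1*16/17 = 2481 - 16/17 = 42161/17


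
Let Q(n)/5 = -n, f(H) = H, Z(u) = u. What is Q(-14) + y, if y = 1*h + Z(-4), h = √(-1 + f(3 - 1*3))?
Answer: 66 + I ≈ 66.0 + 1.0*I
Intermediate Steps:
Q(n) = -5*n (Q(n) = 5*(-n) = -5*n)
h = I (h = √(-1 + (3 - 1*3)) = √(-1 + (3 - 3)) = √(-1 + 0) = √(-1) = I ≈ 1.0*I)
y = -4 + I (y = 1*I - 4 = I - 4 = -4 + I ≈ -4.0 + 1.0*I)
Q(-14) + y = -5*(-14) + (-4 + I) = 70 + (-4 + I) = 66 + I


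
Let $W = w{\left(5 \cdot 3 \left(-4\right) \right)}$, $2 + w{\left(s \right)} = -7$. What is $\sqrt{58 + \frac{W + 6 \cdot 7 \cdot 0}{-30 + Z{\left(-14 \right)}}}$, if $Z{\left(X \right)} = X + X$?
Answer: $\frac{\sqrt{195634}}{58} \approx 7.626$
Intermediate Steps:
$Z{\left(X \right)} = 2 X$
$w{\left(s \right)} = -9$ ($w{\left(s \right)} = -2 - 7 = -9$)
$W = -9$
$\sqrt{58 + \frac{W + 6 \cdot 7 \cdot 0}{-30 + Z{\left(-14 \right)}}} = \sqrt{58 + \frac{-9 + 6 \cdot 7 \cdot 0}{-30 + 2 \left(-14\right)}} = \sqrt{58 + \frac{-9 + 42 \cdot 0}{-30 - 28}} = \sqrt{58 + \frac{-9 + 0}{-58}} = \sqrt{58 - - \frac{9}{58}} = \sqrt{58 + \frac{9}{58}} = \sqrt{\frac{3373}{58}} = \frac{\sqrt{195634}}{58}$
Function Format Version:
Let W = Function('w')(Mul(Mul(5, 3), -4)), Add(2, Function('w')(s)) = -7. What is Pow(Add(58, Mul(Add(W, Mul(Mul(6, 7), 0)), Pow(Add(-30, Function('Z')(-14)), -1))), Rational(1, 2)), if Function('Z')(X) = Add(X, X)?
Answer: Mul(Rational(1, 58), Pow(195634, Rational(1, 2))) ≈ 7.6260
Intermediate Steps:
Function('Z')(X) = Mul(2, X)
Function('w')(s) = -9 (Function('w')(s) = Add(-2, -7) = -9)
W = -9
Pow(Add(58, Mul(Add(W, Mul(Mul(6, 7), 0)), Pow(Add(-30, Function('Z')(-14)), -1))), Rational(1, 2)) = Pow(Add(58, Mul(Add(-9, Mul(Mul(6, 7), 0)), Pow(Add(-30, Mul(2, -14)), -1))), Rational(1, 2)) = Pow(Add(58, Mul(Add(-9, Mul(42, 0)), Pow(Add(-30, -28), -1))), Rational(1, 2)) = Pow(Add(58, Mul(Add(-9, 0), Pow(-58, -1))), Rational(1, 2)) = Pow(Add(58, Mul(-9, Rational(-1, 58))), Rational(1, 2)) = Pow(Add(58, Rational(9, 58)), Rational(1, 2)) = Pow(Rational(3373, 58), Rational(1, 2)) = Mul(Rational(1, 58), Pow(195634, Rational(1, 2)))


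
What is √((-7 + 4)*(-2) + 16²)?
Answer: √262 ≈ 16.186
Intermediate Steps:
√((-7 + 4)*(-2) + 16²) = √(-3*(-2) + 256) = √(6 + 256) = √262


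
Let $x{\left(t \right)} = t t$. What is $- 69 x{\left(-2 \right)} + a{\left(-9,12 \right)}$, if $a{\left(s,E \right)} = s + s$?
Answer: $-294$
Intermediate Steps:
$x{\left(t \right)} = t^{2}$
$a{\left(s,E \right)} = 2 s$
$- 69 x{\left(-2 \right)} + a{\left(-9,12 \right)} = - 69 \left(-2\right)^{2} + 2 \left(-9\right) = \left(-69\right) 4 - 18 = -276 - 18 = -294$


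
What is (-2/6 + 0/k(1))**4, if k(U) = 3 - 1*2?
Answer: 1/81 ≈ 0.012346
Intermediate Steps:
k(U) = 1 (k(U) = 3 - 2 = 1)
(-2/6 + 0/k(1))**4 = (-2/6 + 0/1)**4 = (-2*1/6 + 0*1)**4 = (-1/3 + 0)**4 = (-1/3)**4 = 1/81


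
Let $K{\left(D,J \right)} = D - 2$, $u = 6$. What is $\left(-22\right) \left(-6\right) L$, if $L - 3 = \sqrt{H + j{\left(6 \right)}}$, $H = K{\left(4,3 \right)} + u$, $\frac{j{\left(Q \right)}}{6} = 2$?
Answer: $396 + 264 \sqrt{5} \approx 986.32$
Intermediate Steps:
$K{\left(D,J \right)} = -2 + D$ ($K{\left(D,J \right)} = D - 2 = -2 + D$)
$j{\left(Q \right)} = 12$ ($j{\left(Q \right)} = 6 \cdot 2 = 12$)
$H = 8$ ($H = \left(-2 + 4\right) + 6 = 2 + 6 = 8$)
$L = 3 + 2 \sqrt{5}$ ($L = 3 + \sqrt{8 + 12} = 3 + \sqrt{20} = 3 + 2 \sqrt{5} \approx 7.4721$)
$\left(-22\right) \left(-6\right) L = \left(-22\right) \left(-6\right) \left(3 + 2 \sqrt{5}\right) = 132 \left(3 + 2 \sqrt{5}\right) = 396 + 264 \sqrt{5}$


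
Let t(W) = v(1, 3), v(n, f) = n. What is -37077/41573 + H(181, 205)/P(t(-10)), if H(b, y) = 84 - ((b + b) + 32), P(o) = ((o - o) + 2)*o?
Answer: -6480892/41573 ≈ -155.89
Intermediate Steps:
t(W) = 1
P(o) = 2*o (P(o) = (0 + 2)*o = 2*o)
H(b, y) = 52 - 2*b (H(b, y) = 84 - (2*b + 32) = 84 - (32 + 2*b) = 84 + (-32 - 2*b) = 52 - 2*b)
-37077/41573 + H(181, 205)/P(t(-10)) = -37077/41573 + (52 - 2*181)/((2*1)) = -37077*1/41573 + (52 - 362)/2 = -37077/41573 - 310*1/2 = -37077/41573 - 155 = -6480892/41573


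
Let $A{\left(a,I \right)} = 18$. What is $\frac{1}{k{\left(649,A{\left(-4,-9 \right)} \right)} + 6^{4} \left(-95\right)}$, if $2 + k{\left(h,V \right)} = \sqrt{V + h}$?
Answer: $- \frac{123122}{15159026217} - \frac{\sqrt{667}}{15159026217} \approx -8.1237 \cdot 10^{-6}$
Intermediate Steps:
$k{\left(h,V \right)} = -2 + \sqrt{V + h}$
$\frac{1}{k{\left(649,A{\left(-4,-9 \right)} \right)} + 6^{4} \left(-95\right)} = \frac{1}{\left(-2 + \sqrt{18 + 649}\right) + 6^{4} \left(-95\right)} = \frac{1}{\left(-2 + \sqrt{667}\right) + 1296 \left(-95\right)} = \frac{1}{\left(-2 + \sqrt{667}\right) - 123120} = \frac{1}{-123122 + \sqrt{667}}$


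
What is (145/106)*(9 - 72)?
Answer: -9135/106 ≈ -86.179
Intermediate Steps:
(145/106)*(9 - 72) = (145*(1/106))*(-63) = (145/106)*(-63) = -9135/106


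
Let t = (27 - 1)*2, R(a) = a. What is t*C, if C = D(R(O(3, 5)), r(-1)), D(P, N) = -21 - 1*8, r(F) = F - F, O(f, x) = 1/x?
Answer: -1508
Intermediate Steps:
O(f, x) = 1/x
r(F) = 0
D(P, N) = -29 (D(P, N) = -21 - 8 = -29)
C = -29
t = 52 (t = 26*2 = 52)
t*C = 52*(-29) = -1508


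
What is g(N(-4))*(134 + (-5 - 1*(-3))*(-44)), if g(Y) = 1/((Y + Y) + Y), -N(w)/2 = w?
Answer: 37/4 ≈ 9.2500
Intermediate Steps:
N(w) = -2*w
g(Y) = 1/(3*Y) (g(Y) = 1/(2*Y + Y) = 1/(3*Y))
g(N(-4))*(134 + (-5 - 1*(-3))*(-44)) = (1/(3*((-2*(-4)))))*(134 + (-5 - 1*(-3))*(-44)) = ((1/3)/8)*(134 + (-5 + 3)*(-44)) = ((1/3)*(1/8))*(134 - 2*(-44)) = (134 + 88)/24 = (1/24)*222 = 37/4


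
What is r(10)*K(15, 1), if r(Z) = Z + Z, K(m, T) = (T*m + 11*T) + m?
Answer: 820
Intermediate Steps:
K(m, T) = m + 11*T + T*m (K(m, T) = (11*T + T*m) + m = m + 11*T + T*m)
r(Z) = 2*Z
r(10)*K(15, 1) = (2*10)*(15 + 11*1 + 1*15) = 20*(15 + 11 + 15) = 20*41 = 820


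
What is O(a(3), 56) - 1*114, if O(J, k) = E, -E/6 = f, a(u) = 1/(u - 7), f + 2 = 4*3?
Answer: -174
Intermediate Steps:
f = 10 (f = -2 + 4*3 = -2 + 12 = 10)
a(u) = 1/(-7 + u)
E = -60 (E = -6*10 = -60)
O(J, k) = -60
O(a(3), 56) - 1*114 = -60 - 1*114 = -60 - 114 = -174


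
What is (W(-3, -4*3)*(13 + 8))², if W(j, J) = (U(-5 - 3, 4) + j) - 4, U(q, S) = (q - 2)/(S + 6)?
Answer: 28224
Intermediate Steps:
U(q, S) = (-2 + q)/(6 + S)
W(j, J) = -5 + j (W(j, J) = ((-2 + (-5 - 3))/(6 + 4) + j) - 4 = ((-2 - 8)/10 + j) - 4 = ((⅒)*(-10) + j) - 4 = (-1 + j) - 4 = -5 + j)
(W(-3, -4*3)*(13 + 8))² = ((-5 - 3)*(13 + 8))² = (-8*21)² = (-168)² = 28224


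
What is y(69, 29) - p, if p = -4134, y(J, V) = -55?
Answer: 4079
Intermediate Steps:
y(69, 29) - p = -55 - 1*(-4134) = -55 + 4134 = 4079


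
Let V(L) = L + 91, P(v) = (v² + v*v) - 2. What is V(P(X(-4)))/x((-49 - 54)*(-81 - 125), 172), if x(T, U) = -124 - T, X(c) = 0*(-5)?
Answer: -89/21342 ≈ -0.0041702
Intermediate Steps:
X(c) = 0
P(v) = -2 + 2*v² (P(v) = (v² + v²) - 2 = 2*v² - 2 = -2 + 2*v²)
V(L) = 91 + L
V(P(X(-4)))/x((-49 - 54)*(-81 - 125), 172) = (91 + (-2 + 2*0²))/(-124 - (-49 - 54)*(-81 - 125)) = (91 + (-2 + 2*0))/(-124 - (-103)*(-206)) = (91 + (-2 + 0))/(-124 - 1*21218) = (91 - 2)/(-124 - 21218) = 89/(-21342) = 89*(-1/21342) = -89/21342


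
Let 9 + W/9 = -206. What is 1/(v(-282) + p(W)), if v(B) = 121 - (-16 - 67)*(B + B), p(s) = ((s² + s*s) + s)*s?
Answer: -1/14486453216 ≈ -6.9030e-11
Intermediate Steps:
W = -1935 (W = -81 + 9*(-206) = -81 - 1854 = -1935)
p(s) = s*(s + 2*s²) (p(s) = ((s² + s²) + s)*s = (2*s² + s)*s = (s + 2*s²)*s = s*(s + 2*s²))
v(B) = 121 + 166*B (v(B) = 121 - (-83)*2*B = 121 - (-166)*B = 121 + 166*B)
1/(v(-282) + p(W)) = 1/((121 + 166*(-282)) + (-1935)²*(1 + 2*(-1935))) = 1/((121 - 46812) + 3744225*(1 - 3870)) = 1/(-46691 + 3744225*(-3869)) = 1/(-46691 - 14486406525) = 1/(-14486453216) = -1/14486453216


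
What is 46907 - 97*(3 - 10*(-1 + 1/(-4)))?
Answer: 90807/2 ≈ 45404.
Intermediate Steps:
46907 - 97*(3 - 10*(-1 + 1/(-4))) = 46907 - 97*(3 - 10*(-1 - 1/4)) = 46907 - 97*(3 - (-25)/2) = 46907 - 97*(3 - 10*(-5/4)) = 46907 - 97*(3 + 25/2) = 46907 - 97*31/2 = 46907 - 1*3007/2 = 46907 - 3007/2 = 90807/2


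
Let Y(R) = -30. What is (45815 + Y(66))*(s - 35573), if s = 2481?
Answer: -1515117220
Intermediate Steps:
(45815 + Y(66))*(s - 35573) = (45815 - 30)*(2481 - 35573) = 45785*(-33092) = -1515117220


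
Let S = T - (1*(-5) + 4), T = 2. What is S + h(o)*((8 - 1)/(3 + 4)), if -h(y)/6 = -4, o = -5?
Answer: 27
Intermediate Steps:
h(y) = 24 (h(y) = -6*(-4) = 24)
S = 3 (S = 2 - (1*(-5) + 4) = 2 - (-5 + 4) = 2 - 1*(-1) = 2 + 1 = 3)
S + h(o)*((8 - 1)/(3 + 4)) = 3 + 24*((8 - 1)/(3 + 4)) = 3 + 24*(7/7) = 3 + 24*(7*(1/7)) = 3 + 24*1 = 3 + 24 = 27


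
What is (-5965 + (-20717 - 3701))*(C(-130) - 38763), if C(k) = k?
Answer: 1181686019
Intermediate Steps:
(-5965 + (-20717 - 3701))*(C(-130) - 38763) = (-5965 + (-20717 - 3701))*(-130 - 38763) = (-5965 - 24418)*(-38893) = -30383*(-38893) = 1181686019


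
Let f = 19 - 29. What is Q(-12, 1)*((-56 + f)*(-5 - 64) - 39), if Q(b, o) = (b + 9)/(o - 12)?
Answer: 13545/11 ≈ 1231.4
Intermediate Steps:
f = -10
Q(b, o) = (9 + b)/(-12 + o)
Q(-12, 1)*((-56 + f)*(-5 - 64) - 39) = ((9 - 12)/(-12 + 1))*((-56 - 10)*(-5 - 64) - 39) = (-3/(-11))*(-66*(-69) - 39) = (-1/11*(-3))*(4554 - 39) = (3/11)*4515 = 13545/11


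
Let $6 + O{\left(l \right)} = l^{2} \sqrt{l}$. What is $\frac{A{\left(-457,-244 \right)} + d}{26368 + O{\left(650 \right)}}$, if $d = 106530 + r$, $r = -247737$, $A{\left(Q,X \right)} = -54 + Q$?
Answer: $\frac{933992479}{29007091886239} - \frac{74844818750 \sqrt{26}}{29007091886239} \approx -0.013124$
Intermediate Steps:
$d = -141207$ ($d = 106530 - 247737 = -141207$)
$O{\left(l \right)} = -6 + l^{\frac{5}{2}}$ ($O{\left(l \right)} = -6 + l^{2} \sqrt{l} = -6 + l^{\frac{5}{2}}$)
$\frac{A{\left(-457,-244 \right)} + d}{26368 + O{\left(650 \right)}} = \frac{\left(-54 - 457\right) - 141207}{26368 - \left(6 - 650^{\frac{5}{2}}\right)} = \frac{-511 - 141207}{26368 - \left(6 - 2112500 \sqrt{26}\right)} = - \frac{141718}{26362 + 2112500 \sqrt{26}}$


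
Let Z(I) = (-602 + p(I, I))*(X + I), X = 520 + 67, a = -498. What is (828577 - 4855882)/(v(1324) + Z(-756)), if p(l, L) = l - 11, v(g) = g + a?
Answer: -4027305/232187 ≈ -17.345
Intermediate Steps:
v(g) = -498 + g (v(g) = g - 498 = -498 + g)
p(l, L) = -11 + l
X = 587
Z(I) = (-613 + I)*(587 + I) (Z(I) = (-602 + (-11 + I))*(587 + I) = (-613 + I)*(587 + I))
(828577 - 4855882)/(v(1324) + Z(-756)) = (828577 - 4855882)/((-498 + 1324) + (-359831 + (-756)**2 - 26*(-756))) = -4027305/(826 + (-359831 + 571536 + 19656)) = -4027305/(826 + 231361) = -4027305/232187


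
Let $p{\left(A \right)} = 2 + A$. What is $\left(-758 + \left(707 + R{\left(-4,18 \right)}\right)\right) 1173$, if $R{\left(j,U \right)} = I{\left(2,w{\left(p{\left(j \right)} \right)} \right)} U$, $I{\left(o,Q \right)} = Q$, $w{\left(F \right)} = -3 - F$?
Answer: $-80937$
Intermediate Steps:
$R{\left(j,U \right)} = U \left(-5 - j\right)$ ($R{\left(j,U \right)} = \left(-3 - \left(2 + j\right)\right) U = \left(-5 - j\right) U = U \left(-5 - j\right)$)
$\left(-758 + \left(707 + R{\left(-4,18 \right)}\right)\right) 1173 = \left(-758 + \left(707 - 18 \left(5 - 4\right)\right)\right) 1173 = \left(-758 + \left(707 - 18 \cdot 1\right)\right) 1173 = \left(-758 + \left(707 - 18\right)\right) 1173 = \left(-758 + 689\right) 1173 = \left(-69\right) 1173 = -80937$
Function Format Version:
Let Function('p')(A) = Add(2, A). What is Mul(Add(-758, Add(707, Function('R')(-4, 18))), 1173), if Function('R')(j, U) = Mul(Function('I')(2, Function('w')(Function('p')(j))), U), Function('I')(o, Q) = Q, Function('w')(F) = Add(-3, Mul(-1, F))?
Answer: -80937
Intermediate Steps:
Function('R')(j, U) = Mul(U, Add(-5, Mul(-1, j))) (Function('R')(j, U) = Mul(Add(-3, Mul(-1, Add(2, j))), U) = Mul(Add(-3, Add(-2, Mul(-1, j))), U) = Mul(Add(-5, Mul(-1, j)), U) = Mul(U, Add(-5, Mul(-1, j))))
Mul(Add(-758, Add(707, Function('R')(-4, 18))), 1173) = Mul(Add(-758, Add(707, Mul(-1, 18, Add(5, -4)))), 1173) = Mul(Add(-758, Add(707, Mul(-1, 18, 1))), 1173) = Mul(Add(-758, Add(707, -18)), 1173) = Mul(Add(-758, 689), 1173) = Mul(-69, 1173) = -80937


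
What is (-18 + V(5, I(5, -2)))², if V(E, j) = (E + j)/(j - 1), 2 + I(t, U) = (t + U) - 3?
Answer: 361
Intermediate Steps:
I(t, U) = -5 + U + t (I(t, U) = -2 + ((t + U) - 3) = -2 + ((U + t) - 3) = -2 + (-3 + U + t) = -5 + U + t)
V(E, j) = (E + j)/(-1 + j)
(-18 + V(5, I(5, -2)))² = (-18 + (5 + (-5 - 2 + 5))/(-1 + (-5 - 2 + 5)))² = (-18 + (5 - 2)/(-1 - 2))² = (-18 + 3/(-3))² = (-18 - ⅓*3)² = (-18 - 1)² = (-19)² = 361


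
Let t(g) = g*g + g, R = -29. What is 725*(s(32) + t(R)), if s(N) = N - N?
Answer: 588700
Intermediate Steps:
s(N) = 0
t(g) = g + g² (t(g) = g² + g = g + g²)
725*(s(32) + t(R)) = 725*(0 - 29*(1 - 29)) = 725*(0 - 29*(-28)) = 725*(0 + 812) = 725*812 = 588700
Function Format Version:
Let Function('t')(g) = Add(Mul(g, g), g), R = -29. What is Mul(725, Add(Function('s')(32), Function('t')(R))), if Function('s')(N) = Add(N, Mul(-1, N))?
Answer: 588700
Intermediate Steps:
Function('s')(N) = 0
Function('t')(g) = Add(g, Pow(g, 2)) (Function('t')(g) = Add(Pow(g, 2), g) = Add(g, Pow(g, 2)))
Mul(725, Add(Function('s')(32), Function('t')(R))) = Mul(725, Add(0, Mul(-29, Add(1, -29)))) = Mul(725, Add(0, Mul(-29, -28))) = Mul(725, Add(0, 812)) = Mul(725, 812) = 588700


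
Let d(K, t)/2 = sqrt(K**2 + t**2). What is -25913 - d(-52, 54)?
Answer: -25913 - 4*sqrt(1405) ≈ -26063.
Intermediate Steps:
d(K, t) = 2*sqrt(K**2 + t**2)
-25913 - d(-52, 54) = -25913 - 2*sqrt((-52)**2 + 54**2) = -25913 - 2*sqrt(2704 + 2916) = -25913 - 2*sqrt(5620) = -25913 - 2*2*sqrt(1405) = -25913 - 4*sqrt(1405)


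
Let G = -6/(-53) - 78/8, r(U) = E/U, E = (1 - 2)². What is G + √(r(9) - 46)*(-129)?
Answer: -2043/212 - 43*I*√413 ≈ -9.6368 - 873.86*I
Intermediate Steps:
E = 1 (E = (-1)² = 1)
r(U) = 1/U
G = -2043/212 (G = -6*(-1/53) - 78*⅛ = 6/53 - 39/4 = -2043/212 ≈ -9.6368)
G + √(r(9) - 46)*(-129) = -2043/212 + √(1/9 - 46)*(-129) = -2043/212 + √(⅑ - 46)*(-129) = -2043/212 + √(-413/9)*(-129) = -2043/212 + (I*√413/3)*(-129) = -2043/212 - 43*I*√413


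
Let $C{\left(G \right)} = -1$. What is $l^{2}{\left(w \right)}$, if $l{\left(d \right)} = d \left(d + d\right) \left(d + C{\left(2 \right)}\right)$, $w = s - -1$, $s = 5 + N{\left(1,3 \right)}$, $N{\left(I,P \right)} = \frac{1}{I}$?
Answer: $345744$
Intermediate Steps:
$s = 6$ ($s = 5 + 1^{-1} = 5 + 1 = 6$)
$w = 7$ ($w = 6 - -1 = 6 + 1 = 7$)
$l{\left(d \right)} = 2 d^{2} \left(-1 + d\right)$ ($l{\left(d \right)} = d \left(d + d\right) \left(d - 1\right) = d 2 d \left(-1 + d\right) = 2 d^{2} \left(-1 + d\right)$)
$l^{2}{\left(w \right)} = \left(2 \cdot 7^{2} \left(-1 + 7\right)\right)^{2} = \left(2 \cdot 49 \cdot 6\right)^{2} = 588^{2} = 345744$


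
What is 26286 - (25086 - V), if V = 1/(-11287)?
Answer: 13544399/11287 ≈ 1200.0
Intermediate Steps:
V = -1/11287 ≈ -8.8598e-5
26286 - (25086 - V) = 26286 - (25086 - 1*(-1/11287)) = 26286 - (25086 + 1/11287) = 26286 - 1*283145683/11287 = 26286 - 283145683/11287 = 13544399/11287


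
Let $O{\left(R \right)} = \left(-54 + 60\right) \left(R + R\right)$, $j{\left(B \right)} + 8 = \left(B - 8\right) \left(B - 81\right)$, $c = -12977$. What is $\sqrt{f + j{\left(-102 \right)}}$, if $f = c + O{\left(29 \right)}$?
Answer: $\sqrt{7493} \approx 86.562$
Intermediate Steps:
$j{\left(B \right)} = -8 + \left(-81 + B\right) \left(-8 + B\right)$ ($j{\left(B \right)} = -8 + \left(B - 8\right) \left(B - 81\right) = -8 + \left(-8 + B\right) \left(-81 + B\right) = -8 + \left(-81 + B\right) \left(-8 + B\right)$)
$O{\left(R \right)} = 12 R$ ($O{\left(R \right)} = 6 \cdot 2 R = 12 R$)
$f = -12629$ ($f = -12977 + 12 \cdot 29 = -12977 + 348 = -12629$)
$\sqrt{f + j{\left(-102 \right)}} = \sqrt{-12629 + \left(640 + \left(-102\right)^{2} - -9078\right)} = \sqrt{-12629 + \left(640 + 10404 + 9078\right)} = \sqrt{-12629 + 20122} = \sqrt{7493}$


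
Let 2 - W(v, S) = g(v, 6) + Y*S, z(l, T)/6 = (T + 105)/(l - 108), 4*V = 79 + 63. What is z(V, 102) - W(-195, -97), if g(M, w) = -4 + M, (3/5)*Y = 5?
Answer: -446512/435 ≈ -1026.5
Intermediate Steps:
V = 71/2 (V = (79 + 63)/4 = (¼)*142 = 71/2 ≈ 35.500)
Y = 25/3 (Y = (5/3)*5 = 25/3 ≈ 8.3333)
z(l, T) = 6*(105 + T)/(-108 + l) (z(l, T) = 6*((T + 105)/(l - 108)) = 6*((105 + T)/(-108 + l)) = 6*(105 + T)/(-108 + l))
W(v, S) = 6 - v - 25*S/3 (W(v, S) = 2 - ((-4 + v) + 25*S/3) = 2 - (-4 + v + 25*S/3) = 2 + (4 - v - 25*S/3) = 6 - v - 25*S/3)
z(V, 102) - W(-195, -97) = 6*(105 + 102)/(-108 + 71/2) - (6 - 1*(-195) - 25/3*(-97)) = 6*207/(-145/2) - (6 + 195 + 2425/3) = 6*(-2/145)*207 - 1*3028/3 = -2484/145 - 3028/3 = -446512/435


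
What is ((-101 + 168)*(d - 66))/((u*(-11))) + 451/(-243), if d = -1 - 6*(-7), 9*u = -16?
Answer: -3742601/42768 ≈ -87.509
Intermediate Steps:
u = -16/9 (u = (⅑)*(-16) = -16/9 ≈ -1.7778)
d = 41 (d = -1 + 42 = 41)
((-101 + 168)*(d - 66))/((u*(-11))) + 451/(-243) = ((-101 + 168)*(41 - 66))/((-16/9*(-11))) + 451/(-243) = (67*(-25))/(176/9) + 451*(-1/243) = -1675*9/176 - 451/243 = -15075/176 - 451/243 = -3742601/42768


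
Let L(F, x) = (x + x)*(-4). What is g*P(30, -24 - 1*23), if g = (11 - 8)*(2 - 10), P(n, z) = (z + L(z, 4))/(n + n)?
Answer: 158/5 ≈ 31.600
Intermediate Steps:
L(F, x) = -8*x (L(F, x) = (2*x)*(-4) = -8*x)
P(n, z) = (-32 + z)/(2*n) (P(n, z) = (z - 8*4)/(n + n) = (z - 32)/((2*n)) = (-32 + z)*(1/(2*n)) = (-32 + z)/(2*n))
g = -24 (g = 3*(-8) = -24)
g*P(30, -24 - 1*23) = -12*(-32 + (-24 - 1*23))/30 = -12*(-32 + (-24 - 23))/30 = -12*(-32 - 47)/30 = -12*(-79)/30 = -24*(-79/60) = 158/5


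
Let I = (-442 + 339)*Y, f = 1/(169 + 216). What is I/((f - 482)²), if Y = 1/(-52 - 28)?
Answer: 3053435/550973660176 ≈ 5.5419e-6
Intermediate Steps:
Y = -1/80 (Y = 1/(-80) = -1/80 ≈ -0.012500)
f = 1/385 ≈ 0.0025974
I = 103/80 (I = (-442 + 339)*(-1/80) = -103*(-1/80) = 103/80 ≈ 1.2875)
I/((f - 482)²) = 103/(80*((1/385 - 482)²)) = 103/(80*((-185569/385)²)) = 103/(80*(34435853761/148225)) = (103/80)*(148225/34435853761) = 3053435/550973660176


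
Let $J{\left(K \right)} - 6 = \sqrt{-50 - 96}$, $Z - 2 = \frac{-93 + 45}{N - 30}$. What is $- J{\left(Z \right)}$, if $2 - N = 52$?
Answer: $-6 - i \sqrt{146} \approx -6.0 - 12.083 i$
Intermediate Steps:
$N = -50$ ($N = 2 - 52 = -50$)
$Z = \frac{13}{5}$ ($Z = 2 + \frac{-93 + 45}{-50 - 30} = 2 - \frac{48}{-80} = 2 - - \frac{3}{5} = 2 + \frac{3}{5} = \frac{13}{5} \approx 2.6$)
$J{\left(K \right)} = 6 + i \sqrt{146}$ ($J{\left(K \right)} = 6 + \sqrt{-50 - 96} = 6 + \sqrt{-146} = 6 + i \sqrt{146}$)
$- J{\left(Z \right)} = - (6 + i \sqrt{146}) = -6 - i \sqrt{146}$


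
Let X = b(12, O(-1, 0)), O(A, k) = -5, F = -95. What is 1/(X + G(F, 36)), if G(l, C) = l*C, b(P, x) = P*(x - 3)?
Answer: -1/3516 ≈ -0.00028441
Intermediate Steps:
b(P, x) = P*(-3 + x)
G(l, C) = C*l
X = -96 (X = 12*(-3 - 5) = 12*(-8) = -96)
1/(X + G(F, 36)) = 1/(-96 + 36*(-95)) = 1/(-96 - 3420) = 1/(-3516) = -1/3516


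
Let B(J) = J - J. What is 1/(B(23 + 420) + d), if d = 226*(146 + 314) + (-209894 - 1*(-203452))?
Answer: 1/97518 ≈ 1.0255e-5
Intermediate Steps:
B(J) = 0
d = 97518 (d = 226*460 + (-209894 + 203452) = 103960 - 6442 = 97518)
1/(B(23 + 420) + d) = 1/(0 + 97518) = 1/97518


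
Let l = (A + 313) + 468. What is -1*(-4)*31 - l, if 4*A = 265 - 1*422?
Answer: -2471/4 ≈ -617.75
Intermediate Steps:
A = -157/4 (A = (265 - 1*422)/4 = (265 - 422)/4 = (1/4)*(-157) = -157/4 ≈ -39.250)
l = 2967/4 (l = (-157/4 + 313) + 468 = 1095/4 + 468 = 2967/4 ≈ 741.75)
-1*(-4)*31 - l = -1*(-4)*31 - 1*2967/4 = 4*31 - 2967/4 = 124 - 2967/4 = -2471/4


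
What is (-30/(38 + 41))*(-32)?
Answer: 960/79 ≈ 12.152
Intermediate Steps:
(-30/(38 + 41))*(-32) = (-30/79)*(-32) = ((1/79)*(-30))*(-32) = -30/79*(-32) = 960/79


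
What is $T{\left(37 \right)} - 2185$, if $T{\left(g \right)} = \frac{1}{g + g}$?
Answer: $- \frac{161689}{74} \approx -2185.0$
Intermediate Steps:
$T{\left(g \right)} = \frac{1}{2 g}$
$T{\left(37 \right)} - 2185 = \frac{1}{2 \cdot 37} - 2185 = \frac{1}{2} \cdot \frac{1}{37} - 2185 = \frac{1}{74} - 2185 = - \frac{161689}{74}$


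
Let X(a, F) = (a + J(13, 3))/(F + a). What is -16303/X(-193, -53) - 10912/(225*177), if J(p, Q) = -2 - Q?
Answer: -8873435357/438075 ≈ -20256.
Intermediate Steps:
X(a, F) = (-5 + a)/(F + a) (X(a, F) = (a + (-2 - 1*3))/(F + a) = (a + (-2 - 3))/(F + a) = (a - 5)/(F + a) = (-5 + a)/(F + a))
-16303/X(-193, -53) - 10912/(225*177) = -16303*(-53 - 193)/(-5 - 193) - 10912/(225*177) = -16303/(-198/(-246)) - 10912/39825 = -16303/((-1/246*(-198))) - 10912*1/39825 = -16303/33/41 - 10912/39825 = -16303*41/33 - 10912/39825 = -668423/33 - 10912/39825 = -8873435357/438075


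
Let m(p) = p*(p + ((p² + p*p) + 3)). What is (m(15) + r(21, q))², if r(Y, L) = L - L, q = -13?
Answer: 49280400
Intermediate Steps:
r(Y, L) = 0
m(p) = p*(3 + p + 2*p²) (m(p) = p*(p + ((p² + p²) + 3)) = p*(p + (2*p² + 3)) = p*(p + (3 + 2*p²)) = p*(3 + p + 2*p²))
(m(15) + r(21, q))² = (15*(3 + 15 + 2*15²) + 0)² = (15*(3 + 15 + 2*225) + 0)² = (15*(3 + 15 + 450) + 0)² = (15*468 + 0)² = (7020 + 0)² = 7020² = 49280400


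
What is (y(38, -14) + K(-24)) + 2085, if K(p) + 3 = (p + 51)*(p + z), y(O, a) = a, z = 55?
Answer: 2905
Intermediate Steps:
K(p) = -3 + (51 + p)*(55 + p) (K(p) = -3 + (p + 51)*(p + 55) = -3 + (51 + p)*(55 + p))
(y(38, -14) + K(-24)) + 2085 = (-14 + (2802 + (-24)² + 106*(-24))) + 2085 = (-14 + (2802 + 576 - 2544)) + 2085 = (-14 + 834) + 2085 = 820 + 2085 = 2905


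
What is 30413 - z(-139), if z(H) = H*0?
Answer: 30413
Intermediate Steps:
z(H) = 0
30413 - z(-139) = 30413 - 1*0 = 30413 + 0 = 30413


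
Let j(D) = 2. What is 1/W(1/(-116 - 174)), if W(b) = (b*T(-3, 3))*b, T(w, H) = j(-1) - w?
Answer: 16820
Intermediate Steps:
T(w, H) = 2 - w
W(b) = 5*b² (W(b) = (b*(2 - 1*(-3)))*b = (b*(2 + 3))*b = (b*5)*b = (5*b)*b = 5*b²)
1/W(1/(-116 - 174)) = 1/(5*(1/(-116 - 174))²) = 1/(5*(1/(-290))²) = 1/(5*(-1/290)²) = 1/(5*(1/84100)) = 1/(1/16820) = 16820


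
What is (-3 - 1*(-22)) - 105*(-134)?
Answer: 14089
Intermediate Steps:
(-3 - 1*(-22)) - 105*(-134) = (-3 + 22) + 14070 = 19 + 14070 = 14089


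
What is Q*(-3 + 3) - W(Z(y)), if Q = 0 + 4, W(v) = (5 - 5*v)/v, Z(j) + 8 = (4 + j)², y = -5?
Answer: 40/7 ≈ 5.7143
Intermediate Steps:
Z(j) = -8 + (4 + j)²
W(v) = (5 - 5*v)/v
Q = 4
Q*(-3 + 3) - W(Z(y)) = 4*(-3 + 3) - (-5 + 5/(-8 + (4 - 5)²)) = 4*0 - (-5 + 5/(-8 + (-1)²)) = 0 - (-5 + 5/(-8 + 1)) = 0 - (-5 + 5/(-7)) = 0 - (-5 + 5*(-⅐)) = 0 - (-5 - 5/7) = 0 - 1*(-40/7) = 0 + 40/7 = 40/7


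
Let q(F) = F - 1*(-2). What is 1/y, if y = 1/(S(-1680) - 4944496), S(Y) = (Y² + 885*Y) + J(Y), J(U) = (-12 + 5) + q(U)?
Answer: -3610581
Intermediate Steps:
q(F) = 2 + F (q(F) = F + 2 = 2 + F)
J(U) = -5 + U (J(U) = (-12 + 5) + (2 + U) = -7 + (2 + U) = -5 + U)
S(Y) = -5 + Y² + 886*Y (S(Y) = (Y² + 885*Y) + (-5 + Y) = -5 + Y² + 886*Y)
y = -1/3610581 (y = 1/((-5 + (-1680)² + 886*(-1680)) - 4944496) = 1/((-5 + 2822400 - 1488480) - 4944496) = 1/(1333915 - 4944496) = 1/(-3610581) = -1/3610581 ≈ -2.7696e-7)
1/y = 1/(-1/3610581) = -3610581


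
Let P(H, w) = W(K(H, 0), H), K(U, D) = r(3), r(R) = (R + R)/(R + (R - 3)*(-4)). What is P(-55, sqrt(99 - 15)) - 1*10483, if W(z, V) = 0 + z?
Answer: -10481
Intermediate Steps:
r(R) = 2*R/(12 - 3*R) (r(R) = (2*R)/(R + (-3 + R)*(-4)) = (2*R)/(R + (12 - 4*R)) = (2*R)/(12 - 3*R) = 2*R/(12 - 3*R))
K(U, D) = 2 (K(U, D) = -2*3/(-12 + 3*3) = -2*3/(-12 + 9) = -2*3/(-3) = -2*3*(-1/3) = 2)
W(z, V) = z
P(H, w) = 2
P(-55, sqrt(99 - 15)) - 1*10483 = 2 - 1*10483 = 2 - 10483 = -10481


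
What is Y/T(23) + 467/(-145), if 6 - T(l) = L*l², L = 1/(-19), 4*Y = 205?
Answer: -636349/372940 ≈ -1.7063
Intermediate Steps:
Y = 205/4 (Y = (¼)*205 = 205/4 ≈ 51.250)
L = -1/19 (L = 1*(-1/19) = -1/19 ≈ -0.052632)
T(l) = 6 + l²/19 (T(l) = 6 - (-1)*l²/19 = 6 + l²/19)
Y/T(23) + 467/(-145) = 205/(4*(6 + (1/19)*23²)) + 467/(-145) = 205/(4*(6 + (1/19)*529)) + 467*(-1/145) = 205/(4*(6 + 529/19)) - 467/145 = 205/(4*(643/19)) - 467/145 = (205/4)*(19/643) - 467/145 = 3895/2572 - 467/145 = -636349/372940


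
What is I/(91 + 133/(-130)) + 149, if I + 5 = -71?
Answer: 1732973/11697 ≈ 148.16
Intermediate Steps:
I = -76 (I = -5 - 71 = -76)
I/(91 + 133/(-130)) + 149 = -76/(91 + 133/(-130)) + 149 = -76/(91 + 133*(-1/130)) + 149 = -76/(91 - 133/130) + 149 = -76/11697/130 + 149 = -76*130/11697 + 149 = -9880/11697 + 149 = 1732973/11697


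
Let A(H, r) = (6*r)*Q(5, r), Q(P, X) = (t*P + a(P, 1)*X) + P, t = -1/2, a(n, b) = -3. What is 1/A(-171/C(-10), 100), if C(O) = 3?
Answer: -1/178500 ≈ -5.6022e-6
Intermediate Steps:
t = -½ (t = -1*½ = -½ ≈ -0.50000)
Q(P, X) = P/2 - 3*X (Q(P, X) = (-P/2 - 3*X) + P = (-3*X - P/2) + P = P/2 - 3*X)
A(H, r) = 6*r*(5/2 - 3*r) (A(H, r) = (6*r)*((½)*5 - 3*r) = (6*r)*(5/2 - 3*r) = 6*r*(5/2 - 3*r))
1/A(-171/C(-10), 100) = 1/(3*100*(5 - 6*100)) = 1/(3*100*(5 - 600)) = 1/(3*100*(-595)) = 1/(-178500) = -1/178500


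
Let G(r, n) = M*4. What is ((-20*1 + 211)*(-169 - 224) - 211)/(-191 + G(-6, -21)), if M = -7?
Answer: 75274/219 ≈ 343.72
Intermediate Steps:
G(r, n) = -28 (G(r, n) = -7*4 = -28)
((-20*1 + 211)*(-169 - 224) - 211)/(-191 + G(-6, -21)) = ((-20*1 + 211)*(-169 - 224) - 211)/(-191 - 28) = ((-20 + 211)*(-393) - 211)/(-219) = (191*(-393) - 211)*(-1/219) = (-75063 - 211)*(-1/219) = -75274*(-1/219) = 75274/219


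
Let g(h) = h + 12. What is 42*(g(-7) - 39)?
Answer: -1428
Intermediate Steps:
g(h) = 12 + h
42*(g(-7) - 39) = 42*((12 - 7) - 39) = 42*(5 - 39) = 42*(-34) = -1428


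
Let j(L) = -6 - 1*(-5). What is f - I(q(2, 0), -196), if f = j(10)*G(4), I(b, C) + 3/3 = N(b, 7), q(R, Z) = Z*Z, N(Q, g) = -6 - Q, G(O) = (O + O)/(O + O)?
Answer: 6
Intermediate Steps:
G(O) = 1 (G(O) = (2*O)/((2*O)) = (2*O)*(1/(2*O)) = 1)
j(L) = -1 (j(L) = -6 + 5 = -1)
q(R, Z) = Z²
I(b, C) = -7 - b (I(b, C) = -1 + (-6 - b) = -7 - b)
f = -1 (f = -1*1 = -1)
f - I(q(2, 0), -196) = -1 - (-7 - 1*0²) = -1 - (-7 - 1*0) = -1 - (-7 + 0) = -1 - 1*(-7) = -1 + 7 = 6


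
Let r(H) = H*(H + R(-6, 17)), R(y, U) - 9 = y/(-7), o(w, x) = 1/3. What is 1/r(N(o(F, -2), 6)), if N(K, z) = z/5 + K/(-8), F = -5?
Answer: 100800/1286167 ≈ 0.078372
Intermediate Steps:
o(w, x) = ⅓
N(K, z) = -K/8 + z/5 (N(K, z) = z*(⅕) + K*(-⅛) = z/5 - K/8 = -K/8 + z/5)
R(y, U) = 9 - y/7 (R(y, U) = 9 + y/(-7) = 9 + y*(-⅐) = 9 - y/7)
r(H) = H*(69/7 + H) (r(H) = H*(H + (9 - ⅐*(-6))) = H*(H + (9 + 6/7)) = H*(H + 69/7) = H*(69/7 + H))
1/r(N(o(F, -2), 6)) = 1/((-⅛*⅓ + (⅕)*6)*(69 + 7*(-⅛*⅓ + (⅕)*6))/7) = 1/((-1/24 + 6/5)*(69 + 7*(-1/24 + 6/5))/7) = 1/((⅐)*(139/120)*(69 + 7*(139/120))) = 1/((⅐)*(139/120)*(69 + 973/120)) = 1/((⅐)*(139/120)*(9253/120)) = 1/(1286167/100800) = 100800/1286167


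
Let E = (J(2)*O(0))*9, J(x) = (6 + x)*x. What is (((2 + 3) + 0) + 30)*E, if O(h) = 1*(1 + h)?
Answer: 5040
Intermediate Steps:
J(x) = x*(6 + x)
O(h) = 1 + h
E = 144 (E = ((2*(6 + 2))*(1 + 0))*9 = ((2*8)*1)*9 = (16*1)*9 = 16*9 = 144)
(((2 + 3) + 0) + 30)*E = (((2 + 3) + 0) + 30)*144 = ((5 + 0) + 30)*144 = (5 + 30)*144 = 35*144 = 5040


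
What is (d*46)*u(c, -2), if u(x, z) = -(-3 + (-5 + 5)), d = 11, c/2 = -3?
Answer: 1518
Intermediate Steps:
c = -6 (c = 2*(-3) = -6)
u(x, z) = 3 (u(x, z) = -(-3 + 0) = -1*(-3) = 3)
(d*46)*u(c, -2) = (11*46)*3 = 506*3 = 1518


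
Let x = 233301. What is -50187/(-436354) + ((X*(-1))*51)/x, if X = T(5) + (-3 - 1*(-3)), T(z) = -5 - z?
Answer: 209319611/1785996922 ≈ 0.11720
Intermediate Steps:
X = -10 (X = (-5 - 1*5) + (-3 - 1*(-3)) = (-5 - 5) + (-3 + 3) = -10 + 0 = -10)
-50187/(-436354) + ((X*(-1))*51)/x = -50187/(-436354) + (-10*(-1)*51)/233301 = -50187*(-1/436354) + (10*51)*(1/233301) = 50187/436354 + 510*(1/233301) = 50187/436354 + 170/77767 = 209319611/1785996922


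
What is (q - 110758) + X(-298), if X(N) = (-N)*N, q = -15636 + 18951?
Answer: -196247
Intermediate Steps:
q = 3315
X(N) = -N**2
(q - 110758) + X(-298) = (3315 - 110758) - 1*(-298)**2 = -107443 - 1*88804 = -107443 - 88804 = -196247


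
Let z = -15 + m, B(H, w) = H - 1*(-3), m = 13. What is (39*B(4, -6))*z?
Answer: -546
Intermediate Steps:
B(H, w) = 3 + H (B(H, w) = H + 3 = 3 + H)
z = -2 (z = -15 + 13 = -2)
(39*B(4, -6))*z = (39*(3 + 4))*(-2) = (39*7)*(-2) = 273*(-2) = -546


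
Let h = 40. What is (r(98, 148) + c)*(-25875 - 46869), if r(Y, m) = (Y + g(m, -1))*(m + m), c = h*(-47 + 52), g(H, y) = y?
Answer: -2103174528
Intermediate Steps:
c = 200 (c = 40*(-47 + 52) = 40*5 = 200)
r(Y, m) = 2*m*(-1 + Y) (r(Y, m) = (Y - 1)*(m + m) = (-1 + Y)*(2*m) = 2*m*(-1 + Y))
(r(98, 148) + c)*(-25875 - 46869) = (2*148*(-1 + 98) + 200)*(-25875 - 46869) = (2*148*97 + 200)*(-72744) = (28712 + 200)*(-72744) = 28912*(-72744) = -2103174528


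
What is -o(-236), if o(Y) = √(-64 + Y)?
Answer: -10*I*√3 ≈ -17.32*I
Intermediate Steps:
-o(-236) = -√(-64 - 236) = -√(-300) = -10*I*√3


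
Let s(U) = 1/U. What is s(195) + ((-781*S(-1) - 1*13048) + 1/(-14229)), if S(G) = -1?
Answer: -11345559617/924885 ≈ -12267.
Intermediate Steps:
s(195) + ((-781*S(-1) - 1*13048) + 1/(-14229)) = 1/195 + ((-781*(-1) - 1*13048) + 1/(-14229)) = 1/195 + ((781 - 13048) - 1/14229) = 1/195 + (-12267 - 1/14229) = 1/195 - 174547144/14229 = -11345559617/924885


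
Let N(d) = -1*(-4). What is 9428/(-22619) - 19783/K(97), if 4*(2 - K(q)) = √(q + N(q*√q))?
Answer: 14318744828/836903 + 79132*√101/37 ≈ 38603.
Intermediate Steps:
N(d) = 4
K(q) = 2 - √(4 + q)/4 (K(q) = 2 - √(q + 4)/4 = 2 - √(4 + q)/4)
9428/(-22619) - 19783/K(97) = 9428/(-22619) - 19783/(2 - √(4 + 97)/4) = 9428*(-1/22619) - 19783/(2 - √101/4) = -9428/22619 - 19783/(2 - √101/4)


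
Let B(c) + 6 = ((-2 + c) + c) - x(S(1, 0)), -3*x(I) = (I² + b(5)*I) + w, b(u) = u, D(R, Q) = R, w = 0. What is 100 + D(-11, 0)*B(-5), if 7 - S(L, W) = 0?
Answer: -10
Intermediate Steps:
S(L, W) = 7 (S(L, W) = 7 - 1*0 = 7 + 0 = 7)
x(I) = -5*I/3 - I²/3 (x(I) = -((I² + 5*I) + 0)/3 = -(I² + 5*I)/3 = -5*I/3 - I²/3)
B(c) = 20 + 2*c (B(c) = -6 + (((-2 + c) + c) - 7*(-5 - 1*7)/3) = -6 + ((-2 + 2*c) - 7*(-5 - 7)/3) = -6 + ((-2 + 2*c) - 7*(-12)/3) = -6 + ((-2 + 2*c) - 1*(-28)) = -6 + ((-2 + 2*c) + 28) = -6 + (26 + 2*c) = 20 + 2*c)
100 + D(-11, 0)*B(-5) = 100 - 11*(20 + 2*(-5)) = 100 - 11*(20 - 10) = 100 - 11*10 = 100 - 110 = -10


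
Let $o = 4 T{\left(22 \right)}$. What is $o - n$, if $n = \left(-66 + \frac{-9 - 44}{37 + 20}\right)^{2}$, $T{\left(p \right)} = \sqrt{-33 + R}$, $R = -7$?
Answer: $- \frac{14554225}{3249} + 8 i \sqrt{10} \approx -4479.6 + 25.298 i$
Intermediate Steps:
$T{\left(p \right)} = 2 i \sqrt{10}$ ($T{\left(p \right)} = \sqrt{-33 - 7} = \sqrt{-40} = 2 i \sqrt{10}$)
$o = 8 i \sqrt{10}$ ($o = 4 \cdot 2 i \sqrt{10} = 8 i \sqrt{10} \approx 25.298 i$)
$n = \frac{14554225}{3249}$ ($n = \left(-66 - \frac{53}{57}\right)^{2} = \left(- \frac{3815}{57}\right)^{2} = \frac{14554225}{3249} \approx 4479.6$)
$o - n = 8 i \sqrt{10} - \frac{14554225}{3249} = - \frac{14554225}{3249} + 8 i \sqrt{10}$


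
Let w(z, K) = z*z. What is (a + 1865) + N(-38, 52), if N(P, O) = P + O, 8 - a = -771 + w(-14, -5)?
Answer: 2462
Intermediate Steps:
w(z, K) = z**2
a = 583 (a = 8 - (-771 + (-14)**2) = 8 - (-771 + 196) = 8 - 1*(-575) = 8 + 575 = 583)
N(P, O) = O + P
(a + 1865) + N(-38, 52) = (583 + 1865) + (52 - 38) = 2448 + 14 = 2462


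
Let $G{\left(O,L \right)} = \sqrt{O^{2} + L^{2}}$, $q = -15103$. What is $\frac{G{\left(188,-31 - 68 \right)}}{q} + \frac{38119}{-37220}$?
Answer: $- \frac{38119}{37220} - \frac{\sqrt{45145}}{15103} \approx -1.0382$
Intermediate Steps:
$G{\left(O,L \right)} = \sqrt{L^{2} + O^{2}}$
$\frac{G{\left(188,-31 - 68 \right)}}{q} + \frac{38119}{-37220} = \frac{\sqrt{\left(-31 - 68\right)^{2} + 188^{2}}}{-15103} + \frac{38119}{-37220} = \sqrt{\left(-31 - 68\right)^{2} + 35344} \left(- \frac{1}{15103}\right) + 38119 \left(- \frac{1}{37220}\right) = \sqrt{\left(-99\right)^{2} + 35344} \left(- \frac{1}{15103}\right) - \frac{38119}{37220} = \sqrt{9801 + 35344} \left(- \frac{1}{15103}\right) - \frac{38119}{37220} = \sqrt{45145} \left(- \frac{1}{15103}\right) - \frac{38119}{37220} = - \frac{\sqrt{45145}}{15103} - \frac{38119}{37220} = - \frac{38119}{37220} - \frac{\sqrt{45145}}{15103}$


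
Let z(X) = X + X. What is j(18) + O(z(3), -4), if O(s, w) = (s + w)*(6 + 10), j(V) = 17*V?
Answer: 338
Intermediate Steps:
z(X) = 2*X
O(s, w) = 16*s + 16*w (O(s, w) = (s + w)*16 = 16*s + 16*w)
j(18) + O(z(3), -4) = 17*18 + (16*(2*3) + 16*(-4)) = 306 + (16*6 - 64) = 306 + (96 - 64) = 306 + 32 = 338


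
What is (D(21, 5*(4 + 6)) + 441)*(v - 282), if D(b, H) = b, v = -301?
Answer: -269346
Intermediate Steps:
(D(21, 5*(4 + 6)) + 441)*(v - 282) = (21 + 441)*(-301 - 282) = 462*(-583) = -269346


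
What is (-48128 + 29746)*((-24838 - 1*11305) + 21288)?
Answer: 273064610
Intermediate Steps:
(-48128 + 29746)*((-24838 - 1*11305) + 21288) = -18382*((-24838 - 11305) + 21288) = -18382*(-36143 + 21288) = -18382*(-14855) = 273064610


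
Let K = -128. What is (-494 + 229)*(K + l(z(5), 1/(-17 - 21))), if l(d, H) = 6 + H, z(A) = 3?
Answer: 1228805/38 ≈ 32337.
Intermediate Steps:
(-494 + 229)*(K + l(z(5), 1/(-17 - 21))) = (-494 + 229)*(-128 + (6 + 1/(-17 - 21))) = -265*(-128 + (6 + 1/(-38))) = -265*(-128 + (6 - 1/38)) = -265*(-128 + 227/38) = -265*(-4637/38) = 1228805/38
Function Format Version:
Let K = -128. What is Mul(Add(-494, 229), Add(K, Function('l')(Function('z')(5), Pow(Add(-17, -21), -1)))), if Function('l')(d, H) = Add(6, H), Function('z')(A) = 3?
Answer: Rational(1228805, 38) ≈ 32337.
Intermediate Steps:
Mul(Add(-494, 229), Add(K, Function('l')(Function('z')(5), Pow(Add(-17, -21), -1)))) = Mul(Add(-494, 229), Add(-128, Add(6, Pow(Add(-17, -21), -1)))) = Mul(-265, Add(-128, Add(6, Pow(-38, -1)))) = Mul(-265, Add(-128, Add(6, Rational(-1, 38)))) = Mul(-265, Add(-128, Rational(227, 38))) = Mul(-265, Rational(-4637, 38)) = Rational(1228805, 38)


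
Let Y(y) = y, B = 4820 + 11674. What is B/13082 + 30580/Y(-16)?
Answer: -49972957/26164 ≈ -1910.0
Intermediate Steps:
B = 16494
B/13082 + 30580/Y(-16) = 16494/13082 + 30580/(-16) = 16494*(1/13082) + 30580*(-1/16) = 8247/6541 - 7645/4 = -49972957/26164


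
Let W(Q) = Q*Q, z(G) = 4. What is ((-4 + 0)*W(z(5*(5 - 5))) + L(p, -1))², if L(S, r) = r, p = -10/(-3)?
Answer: 4225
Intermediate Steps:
p = 10/3 (p = -10*(-⅓) = 10/3 ≈ 3.3333)
W(Q) = Q²
((-4 + 0)*W(z(5*(5 - 5))) + L(p, -1))² = ((-4 + 0)*4² - 1)² = (-4*16 - 1)² = (-64 - 1)² = (-65)² = 4225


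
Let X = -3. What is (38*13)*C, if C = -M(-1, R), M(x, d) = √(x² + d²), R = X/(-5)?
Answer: -494*√34/5 ≈ -576.10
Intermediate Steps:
R = ⅗ (R = -3/(-5) = -3*(-⅕) = ⅗ ≈ 0.60000)
M(x, d) = √(d² + x²)
C = -√34/5 (C = -√((⅗)² + (-1)²) = -√(9/25 + 1) = -√(34/25) = -√34/5 ≈ -1.1662)
(38*13)*C = (38*13)*(-√34/5) = 494*(-√34/5) = -494*√34/5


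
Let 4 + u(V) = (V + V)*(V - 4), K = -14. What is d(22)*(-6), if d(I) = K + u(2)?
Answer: 156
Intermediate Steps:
u(V) = -4 + 2*V*(-4 + V) (u(V) = -4 + (V + V)*(V - 4) = -4 + (2*V)*(-4 + V) = -4 + 2*V*(-4 + V))
d(I) = -26 (d(I) = -14 + (-4 - 8*2 + 2*2²) = -14 + (-4 - 16 + 2*4) = -14 + (-4 - 16 + 8) = -14 - 12 = -26)
d(22)*(-6) = -26*(-6) = 156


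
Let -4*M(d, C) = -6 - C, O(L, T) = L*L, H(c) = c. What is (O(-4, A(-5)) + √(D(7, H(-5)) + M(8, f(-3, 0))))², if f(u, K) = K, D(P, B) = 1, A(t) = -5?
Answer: (32 + √10)²/4 ≈ 309.10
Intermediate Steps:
O(L, T) = L²
M(d, C) = 3/2 + C/4 (M(d, C) = -(-6 - C)/4 = 3/2 + C/4)
(O(-4, A(-5)) + √(D(7, H(-5)) + M(8, f(-3, 0))))² = ((-4)² + √(1 + (3/2 + (¼)*0)))² = (16 + √(1 + (3/2 + 0)))² = (16 + √(1 + 3/2))² = (16 + √(5/2))² = (16 + √10/2)²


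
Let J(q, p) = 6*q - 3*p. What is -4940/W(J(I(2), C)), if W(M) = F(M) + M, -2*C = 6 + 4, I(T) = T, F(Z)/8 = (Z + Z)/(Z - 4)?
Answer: -8740/81 ≈ -107.90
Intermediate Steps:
F(Z) = 16*Z/(-4 + Z) (F(Z) = 8*((Z + Z)/(Z - 4)) = 8*((2*Z)/(-4 + Z)) = 8*(2*Z/(-4 + Z)) = 16*Z/(-4 + Z))
C = -5 (C = -(6 + 4)/2 = -½*10 = -5)
J(q, p) = -3*p + 6*q
W(M) = M + 16*M/(-4 + M) (W(M) = 16*M/(-4 + M) + M = M + 16*M/(-4 + M))
-4940/W(J(I(2), C)) = -4940*(-4 + (-3*(-5) + 6*2))/((12 + (-3*(-5) + 6*2))*(-3*(-5) + 6*2)) = -4940*(-4 + (15 + 12))/((12 + (15 + 12))*(15 + 12)) = -4940*(-4 + 27)/(27*(12 + 27)) = -4940/(27*39/23) = -4940/(27*(1/23)*39) = -4940/1053/23 = -4940*23/1053 = -8740/81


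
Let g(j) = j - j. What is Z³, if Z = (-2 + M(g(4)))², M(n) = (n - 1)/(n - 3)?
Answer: 15625/729 ≈ 21.433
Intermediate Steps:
g(j) = 0
M(n) = (-1 + n)/(-3 + n)
Z = 25/9 (Z = (-2 + (-1 + 0)/(-3 + 0))² = (-2 - 1/(-3))² = (-2 - ⅓*(-1))² = (-2 + ⅓)² = (-5/3)² = 25/9 ≈ 2.7778)
Z³ = (25/9)³ = 15625/729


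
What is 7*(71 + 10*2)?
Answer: 637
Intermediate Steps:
7*(71 + 10*2) = 7*(71 + 20) = 7*91 = 637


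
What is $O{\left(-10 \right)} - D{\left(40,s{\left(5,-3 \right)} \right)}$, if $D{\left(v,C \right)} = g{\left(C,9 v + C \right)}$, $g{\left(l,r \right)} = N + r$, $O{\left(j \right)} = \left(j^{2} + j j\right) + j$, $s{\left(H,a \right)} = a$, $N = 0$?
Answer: $-167$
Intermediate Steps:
$O{\left(j \right)} = j + 2 j^{2}$ ($O{\left(j \right)} = \left(j^{2} + j^{2}\right) + j = 2 j^{2} + j = j + 2 j^{2}$)
$g{\left(l,r \right)} = r$ ($g{\left(l,r \right)} = 0 + r = r$)
$D{\left(v,C \right)} = C + 9 v$ ($D{\left(v,C \right)} = 9 v + C = C + 9 v$)
$O{\left(-10 \right)} - D{\left(40,s{\left(5,-3 \right)} \right)} = - 10 \left(1 + 2 \left(-10\right)\right) - \left(-3 + 9 \cdot 40\right) = - 10 \left(1 - 20\right) - \left(-3 + 360\right) = \left(-10\right) \left(-19\right) - 357 = 190 - 357 = -167$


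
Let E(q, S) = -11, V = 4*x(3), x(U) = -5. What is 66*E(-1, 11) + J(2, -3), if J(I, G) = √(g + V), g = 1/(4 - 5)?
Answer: -726 + I*√21 ≈ -726.0 + 4.5826*I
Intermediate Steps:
g = -1 (g = 1/(-1) = -1)
V = -20 (V = 4*(-5) = -20)
J(I, G) = I*√21 (J(I, G) = √(-1 - 20) = √(-21) = I*√21)
66*E(-1, 11) + J(2, -3) = 66*(-11) + I*√21 = -726 + I*√21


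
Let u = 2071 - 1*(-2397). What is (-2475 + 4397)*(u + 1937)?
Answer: 12310410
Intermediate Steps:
u = 4468 (u = 2071 + 2397 = 4468)
(-2475 + 4397)*(u + 1937) = (-2475 + 4397)*(4468 + 1937) = 1922*6405 = 12310410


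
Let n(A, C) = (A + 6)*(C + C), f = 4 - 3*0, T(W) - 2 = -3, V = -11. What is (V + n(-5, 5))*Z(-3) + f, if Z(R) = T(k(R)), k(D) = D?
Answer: 5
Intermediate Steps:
T(W) = -1 (T(W) = 2 - 3 = -1)
f = 4 (f = 4 + 0 = 4)
Z(R) = -1
n(A, C) = 2*C*(6 + A) (n(A, C) = (6 + A)*(2*C) = 2*C*(6 + A))
(V + n(-5, 5))*Z(-3) + f = (-11 + 2*5*(6 - 5))*(-1) + 4 = (-11 + 2*5*1)*(-1) + 4 = (-11 + 10)*(-1) + 4 = -1*(-1) + 4 = 1 + 4 = 5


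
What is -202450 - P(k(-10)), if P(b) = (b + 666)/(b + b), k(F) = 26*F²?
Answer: -526371633/2600 ≈ -2.0245e+5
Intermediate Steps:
P(b) = (666 + b)/(2*b) (P(b) = (666 + b)/((2*b)) = (666 + b)*(1/(2*b)) = (666 + b)/(2*b))
-202450 - P(k(-10)) = -202450 - (666 + 26*(-10)²)/(2*(26*(-10)²)) = -202450 - (666 + 26*100)/(2*(26*100)) = -202450 - (666 + 2600)/(2*2600) = -202450 - 3266/(2*2600) = -202450 - 1*1633/2600 = -202450 - 1633/2600 = -526371633/2600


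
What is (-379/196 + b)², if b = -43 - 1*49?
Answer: 338964921/38416 ≈ 8823.5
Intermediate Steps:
b = -92 (b = -43 - 49 = -92)
(-379/196 + b)² = (-379/196 - 92)² = (-18411/196)² = 338964921/38416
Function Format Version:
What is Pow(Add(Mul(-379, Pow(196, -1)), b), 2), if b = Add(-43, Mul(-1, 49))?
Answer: Rational(338964921, 38416) ≈ 8823.5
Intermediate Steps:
b = -92 (b = Add(-43, -49) = -92)
Pow(Add(Mul(-379, Pow(196, -1)), b), 2) = Pow(Add(Mul(-379, Pow(196, -1)), -92), 2) = Pow(Add(Mul(-379, Rational(1, 196)), -92), 2) = Pow(Add(Rational(-379, 196), -92), 2) = Pow(Rational(-18411, 196), 2) = Rational(338964921, 38416)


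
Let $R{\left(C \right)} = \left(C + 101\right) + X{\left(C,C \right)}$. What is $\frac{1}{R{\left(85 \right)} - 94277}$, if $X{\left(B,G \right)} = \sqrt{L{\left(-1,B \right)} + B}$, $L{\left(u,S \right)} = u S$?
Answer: $- \frac{1}{94091} \approx -1.0628 \cdot 10^{-5}$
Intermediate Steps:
$L{\left(u,S \right)} = S u$
$X{\left(B,G \right)} = 0$ ($X{\left(B,G \right)} = \sqrt{B \left(-1\right) + B} = \sqrt{- B + B} = \sqrt{0} = 0$)
$R{\left(C \right)} = 101 + C$ ($R{\left(C \right)} = \left(C + 101\right) + 0 = \left(101 + C\right) + 0 = 101 + C$)
$\frac{1}{R{\left(85 \right)} - 94277} = \frac{1}{\left(101 + 85\right) - 94277} = \frac{1}{186 - 94277} = \frac{1}{-94091} = - \frac{1}{94091}$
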